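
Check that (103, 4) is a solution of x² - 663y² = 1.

Compute x² = 103² = 10609
Compute 663y² = 663·4² = 663·16 = 10608
x² - 663y² = 10609 - 10608 = 1
Since this equals 1, (103, 4) is a solution.

Yes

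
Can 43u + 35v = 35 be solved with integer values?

Step 1: Compute gcd(43, 35).
gcd(43, 35) = 1

Step 2: Check divisibility.
Does 1 divide 35? 35 = 1 x 35, so yes.

By the theorem on linear Diophantine equations, 43u + 35v = 35 has integer solutions if and only if gcd(43, 35) divides 35. Since 1 | 35, solutions exist.

Yes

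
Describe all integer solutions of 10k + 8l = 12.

Step 1: Compute gcd(10, 8) = 2.
Since 2 divides 12, solutions exist.

Step 2: Find a particular solution using extended Euclidean algorithm.
We get k₀ = 6, l₀ = -6.
Check: 10*6 + 8*-6 = 12 = 12 ✓

Step 3: Write the general solution.
k = 6 + (8/2)t = 6 + 4t
l = -6 - (10/2)t = -6 - 5t
for any integer t.

k = 6 + 4t, l = -6 - 5t for integer t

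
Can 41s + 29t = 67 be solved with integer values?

Step 1: Compute gcd(41, 29).
gcd(41, 29) = 1

Step 2: Check divisibility.
Does 1 divide 67? 67 = 1 x 67, so yes.

By the theorem on linear Diophantine equations, 41s + 29t = 67 has integer solutions if and only if gcd(41, 29) divides 67. Since 1 | 67, solutions exist.

Yes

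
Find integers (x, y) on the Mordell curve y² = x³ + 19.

Try small integer x values and check whether x³ + 19 is a perfect square.
x = 5: x³ + 19 = 5³ + 19 = 125 + 19 = 144
Is 144 a perfect square? 12² = 144 ✓
So (x, y) = (5, 12) is a solution.

x = 5, y = 12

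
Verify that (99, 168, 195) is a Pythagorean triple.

Compute a² + b²:
99² + 168² = 9801 + 28224 = 38025
Compute c²:
195² = 38025
Since 38025 = 38025, it is a Pythagorean triple.

Yes, it is a Pythagorean triple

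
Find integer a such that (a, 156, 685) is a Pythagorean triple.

a² = c² - b² = 685² - 156² = 469225 - 24336 = 444889
a = sqrt(444889) = 667

667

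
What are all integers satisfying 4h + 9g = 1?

Step 1: Compute gcd(4, 9) = 1.
Since 1 divides 1, solutions exist.

Step 2: Find a particular solution using extended Euclidean algorithm.
We get h₀ = -2, g₀ = 1.
Check: 4*-2 + 9*1 = 1 = 1 ✓

Step 3: Write the general solution.
h = -2 + (9/1)t = -2 + 9t
g = 1 - (4/1)t = 1 - 4t
for any integer t.

h = -2 + 9t, g = 1 - 4t for integer t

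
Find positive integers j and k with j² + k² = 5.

We need to find integers j, k > 0 such that j² + k² = 5.
Trying j = 1: k² = 5 - 1² = 5 - 1 = 4
k = 2
Check: 1² + 2² = 1 + 4 = 5 ✓

5 = 1² + 2²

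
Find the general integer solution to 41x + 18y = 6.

Step 1: Compute gcd(41, 18) = 1.
Since 1 divides 6, solutions exist.

Step 2: Find a particular solution using extended Euclidean algorithm.
We get x₀ = -42, y₀ = 96.
Check: 41*-42 + 18*96 = 6 = 6 ✓

Step 3: Write the general solution.
x = -42 + (18/1)t = -42 + 18t
y = 96 - (41/1)t = 96 - 41t
for any integer t.

x = -42 + 18t, y = 96 - 41t for integer t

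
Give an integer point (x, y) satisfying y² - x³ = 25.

Try small integer x values and check whether x³ + 25 is a perfect square.
x = 0: x³ + 25 = 0³ + 25 = 0 + 25 = 25
Is 25 a perfect square? 5² = 25 ✓
So (x, y) = (0, -5) is a solution.

x = 0, y = -5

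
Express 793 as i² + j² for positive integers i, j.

We need to find integers i, j > 0 such that i² + j² = 793.
Trying i = 3: j² = 793 - 3² = 793 - 9 = 784
j = 28
Check: 3² + 28² = 9 + 784 = 793 ✓

793 = 3² + 28²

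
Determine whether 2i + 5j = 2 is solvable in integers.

Step 1: Compute gcd(2, 5).
gcd(2, 5) = 1

Step 2: Check divisibility.
Does 1 divide 2? 2 = 1 x 2, so yes.

By the theorem on linear Diophantine equations, 2i + 5j = 2 has integer solutions if and only if gcd(2, 5) divides 2. Since 1 | 2, solutions exist.

Yes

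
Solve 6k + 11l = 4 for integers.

Step 1: Check solvability.
gcd(6, 11) = 1
Since 1 divides 4, solutions exist.

Step 2: Apply extended Euclidean algorithm to find gcd.
We find integers such that 6*x0 + 11*y0 = 1

Step 3: Scale the particular solution.
Multiply by 4/1 = 4:
k = 8, l = -4

Step 4: Verify.
6*(8) + 11*(-4) = 4 = 4 ✓

k = 8, l = -4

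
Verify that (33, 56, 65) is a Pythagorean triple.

Compute a² + b² = 33² + 56² = 1089 + 3136 = 4225
Compute c² = 65² = 4225
Since 4225 = 4225, confirmed.

Yes, it is a Pythagorean triple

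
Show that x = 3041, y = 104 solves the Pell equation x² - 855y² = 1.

Compute x² = 3041² = 9247681
Compute 855y² = 855·104² = 855·10816 = 9247680
x² - 855y² = 9247681 - 9247680 = 1
Since this equals 1, (3041, 104) is a solution.

Yes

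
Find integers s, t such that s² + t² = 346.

We need to find integers s, t > 0 such that s² + t² = 346.
Trying s = 11: t² = 346 - 11² = 346 - 121 = 225
t = 15
Check: 11² + 15² = 121 + 225 = 346 ✓

346 = 11² + 15²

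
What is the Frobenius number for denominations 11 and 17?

For two coprime denominations a and b, the Frobenius number (largest value not representable as a non-negative combination) is ab - a - b.
Here gcd(11, 17) = 1, so they are coprime.
F(11, 17) = 11·17 - 11 - 17 = 187 - 28 = 159

159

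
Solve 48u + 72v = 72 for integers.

Step 1: Check solvability.
gcd(48, 72) = 24
Since 24 divides 72, solutions exist.

Step 2: Apply extended Euclidean algorithm to find gcd.
We find integers such that 48*x0 + 72*y0 = 24

Step 3: Scale the particular solution.
Multiply by 72/24 = 3:
u = -3, v = 3

Step 4: Verify.
48*(-3) + 72*(3) = 72 = 72 ✓

u = -3, v = 3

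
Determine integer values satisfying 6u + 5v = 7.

Step 1: Check solvability.
gcd(6, 5) = 1
Since 1 divides 7, solutions exist.

Step 2: Apply extended Euclidean algorithm to find gcd.
We find integers such that 6*x0 + 5*y0 = 1

Step 3: Scale the particular solution.
Multiply by 7/1 = 7:
u = 7, v = -7

Step 4: Verify.
6*(7) + 5*(-7) = 7 = 7 ✓

u = 7, v = -7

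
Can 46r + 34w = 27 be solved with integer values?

Step 1: Compute gcd(46, 34).
gcd(46, 34) = 2

Step 2: Check divisibility.
Does 2 divide 27? 27 = 2 x 13 + 1, so no.

By the theorem on linear Diophantine equations, 46r + 34w = 27 has integer solutions if and only if gcd(46, 34) divides 27. Since 2 does not divide 27, no solutions exist.

No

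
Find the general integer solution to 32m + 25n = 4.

Step 1: Compute gcd(32, 25) = 1.
Since 1 divides 4, solutions exist.

Step 2: Find a particular solution using extended Euclidean algorithm.
We get m₀ = -28, n₀ = 36.
Check: 32*-28 + 25*36 = 4 = 4 ✓

Step 3: Write the general solution.
m = -28 + (25/1)t = -28 + 25t
n = 36 - (32/1)t = 36 - 32t
for any integer t.

m = -28 + 25t, n = 36 - 32t for integer t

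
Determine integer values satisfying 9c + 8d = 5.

Step 1: Check solvability.
gcd(9, 8) = 1
Since 1 divides 5, solutions exist.

Step 2: Apply extended Euclidean algorithm to find gcd.
We find integers such that 9*x0 + 8*y0 = 1

Step 3: Scale the particular solution.
Multiply by 5/1 = 5:
c = 5, d = -5

Step 4: Verify.
9*(5) + 8*(-5) = 5 = 5 ✓

c = 5, d = -5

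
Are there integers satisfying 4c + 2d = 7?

Step 1: Compute gcd(4, 2).
gcd(4, 2) = 2

Step 2: Check divisibility.
Does 2 divide 7? 7 = 2 x 3 + 1, so no.

By the theorem on linear Diophantine equations, 4c + 2d = 7 has integer solutions if and only if gcd(4, 2) divides 7. Since 2 does not divide 7, no solutions exist.

No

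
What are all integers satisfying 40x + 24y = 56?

Step 1: Compute gcd(40, 24) = 8.
Since 8 divides 56, solutions exist.

Step 2: Find a particular solution using extended Euclidean algorithm.
We get x₀ = -7, y₀ = 14.
Check: 40*-7 + 24*14 = 56 = 56 ✓

Step 3: Write the general solution.
x = -7 + (24/8)t = -7 + 3t
y = 14 - (40/8)t = 14 - 5t
for any integer t.

x = -7 + 3t, y = 14 - 5t for integer t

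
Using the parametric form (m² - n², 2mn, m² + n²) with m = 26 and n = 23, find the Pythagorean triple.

a = m² - n² = 26² - 23² = 676 - 529 = 147
b = 2mn = 2·26·23 = 1196
c = m² + n² = 676 + 529 = 1205
Verify: 147² + 1196² = 21609 + 1430416 = 1452025 = 1205² ✓

(147, 1196, 1205)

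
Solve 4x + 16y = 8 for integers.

Step 1: Check solvability.
gcd(4, 16) = 4
Since 4 divides 8, solutions exist.

Step 2: Apply extended Euclidean algorithm to find gcd.
We find integers such that 4*x0 + 16*y0 = 4

Step 3: Scale the particular solution.
Multiply by 8/4 = 2:
x = 2, y = 0

Step 4: Verify.
4*(2) + 16*(0) = 8 = 8 ✓

x = 2, y = 0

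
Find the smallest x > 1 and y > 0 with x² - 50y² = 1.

We seek the smallest positive integers (x, y) with x² - 50y² = 1, i.e., x² = 50y² + 1.
Try successive y values:
y = 1: x² = 50·1² + 1 = 51, not a perfect square
y = 2: x² = 50·2² + 1 = 201, not a perfect square
y = 3: x² = 50·3² + 1 = 451, not a perfect square
... continuing the search (or via continued fractions) ...
y = 14: x² = 50·14² + 1 = 9801, x = 99 ✓

Verify: 99² - 50·14² = 9801 - 9800 = 1 ✓

x = 99, y = 14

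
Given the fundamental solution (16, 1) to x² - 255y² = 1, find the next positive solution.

Solutions to x² - Dy² = 1 are generated by powers of (x₀ + y₀√D).
The next solution satisfies x₁ + y₁√255 = (x₀ + y₀√255)², giving:
x₁ = x₀² + 255y₀² = 16² + 255·1² = 256 + 255 = 511
y₁ = 2x₀y₀ = 2·16·1 = 32

Verify: 511² - 255·32² = 261121 - 261120 = 1 ✓

x = 511, y = 32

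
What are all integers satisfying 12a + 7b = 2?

Step 1: Compute gcd(12, 7) = 1.
Since 1 divides 2, solutions exist.

Step 2: Find a particular solution using extended Euclidean algorithm.
We get a₀ = 6, b₀ = -10.
Check: 12*6 + 7*-10 = 2 = 2 ✓

Step 3: Write the general solution.
a = 6 + (7/1)t = 6 + 7t
b = -10 - (12/1)t = -10 - 12t
for any integer t.

a = 6 + 7t, b = -10 - 12t for integer t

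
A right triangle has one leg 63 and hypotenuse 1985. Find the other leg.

b² = c² - a² = 3940225 - 3969 = 3936256
b = 1984

1984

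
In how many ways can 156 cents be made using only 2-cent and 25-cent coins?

We need non-negative integers (x, y) with 2x + 25y = 156.
For each x from 0 to 78, check if (156 - 2x) is a non-negative multiple of 25.
Solutions (x, y): (3,6), (28,4), (53,2), (78,0)
Count: 4

4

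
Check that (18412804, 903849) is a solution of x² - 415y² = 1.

Compute x² = 18412804² = 339031351142416
Compute 415y² = 415·903849² = 415·816943014801 = 339031351142415
x² - 415y² = 339031351142416 - 339031351142415 = 1
Since this equals 1, (18412804, 903849) is a solution.

Yes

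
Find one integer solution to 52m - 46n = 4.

Step 1: Check solvability.
gcd(52, 46) = 2
Since 2 divides 4, solutions exist.

Step 2: Apply extended Euclidean algorithm to find gcd.
We find integers such that 52*x0 + 46*y0 = 2

Step 3: Scale the particular solution.
Multiply by 4/2 = 2:
m = 16, n = 18

Step 4: Verify.
52*(16) - 46*(18) = 4 = 4 ✓

m = 16, n = 18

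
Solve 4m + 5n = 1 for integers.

Step 1: Check solvability.
gcd(4, 5) = 1
Since 1 divides 1, solutions exist.

Step 2: Apply extended Euclidean algorithm to find gcd.
We find integers such that 4*x0 + 5*y0 = 1

Step 3: Scale the particular solution.
Multiply by 1/1 = 1:
m = -1, n = 1

Step 4: Verify.
4*(-1) + 5*(1) = 1 = 1 ✓

m = -1, n = 1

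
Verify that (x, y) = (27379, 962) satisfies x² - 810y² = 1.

Compute x² = 27379² = 749609641
Compute 810y² = 810·962² = 810·925444 = 749609640
x² - 810y² = 749609641 - 749609640 = 1
Since this equals 1, (27379, 962) is a solution.

Yes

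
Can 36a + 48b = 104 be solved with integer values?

Step 1: Compute gcd(36, 48).
gcd(36, 48) = 12

Step 2: Check divisibility.
Does 12 divide 104? 104 = 12 x 8 + 8, so no.

By the theorem on linear Diophantine equations, 36a + 48b = 104 has integer solutions if and only if gcd(36, 48) divides 104. Since 12 does not divide 104, no solutions exist.

No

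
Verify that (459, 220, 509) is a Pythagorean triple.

Compute a² + b² = 459² + 220² = 210681 + 48400 = 259081
Compute c² = 509² = 259081
Since 259081 = 259081, confirmed.

Yes, it is a Pythagorean triple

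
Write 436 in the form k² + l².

We need to find integers k, l > 0 such that k² + l² = 436.
Trying k = 6: l² = 436 - 6² = 436 - 36 = 400
l = 20
Check: 6² + 20² = 36 + 400 = 436 ✓

436 = 6² + 20²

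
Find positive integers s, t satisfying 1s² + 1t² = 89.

Try small values of s and check whether (89 - 1s²)/1 is a perfect square.
s = 8: 1·8² = 64, so 1t² = 89 - 64 = 25, giving t² = 25, t = 5.
Check: 1·8² + 1·5² = 64 + 25 = 89 ✓

s = 8, t = 5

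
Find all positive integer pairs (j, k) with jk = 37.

The positive divisors of 37 are: 1, 37.
Each divisor d gives the pair (d, 37/d):
(1, 37), (37, 1)

(1, 37), (37, 1)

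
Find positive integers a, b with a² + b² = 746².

We need a² + b² = 746² = 556516.
Trying: 550² + 504² = 302500 + 254016 = 556516 ✓

(550, 504, 746)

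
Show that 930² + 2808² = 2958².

Compute a² + b²:
930² + 2808² = 864900 + 7884864 = 8749764
Compute c²:
2958² = 8749764
Since 8749764 = 8749764, it is a Pythagorean triple.

Yes, it is a Pythagorean triple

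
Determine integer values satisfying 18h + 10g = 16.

Step 1: Check solvability.
gcd(18, 10) = 2
Since 2 divides 16, solutions exist.

Step 2: Apply extended Euclidean algorithm to find gcd.
We find integers such that 18*x0 + 10*y0 = 2

Step 3: Scale the particular solution.
Multiply by 16/2 = 8:
h = -8, g = 16

Step 4: Verify.
18*(-8) + 10*(16) = 16 = 16 ✓

h = -8, g = 16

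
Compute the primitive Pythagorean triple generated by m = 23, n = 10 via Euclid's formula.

a = m² - n² = 23² - 10² = 529 - 100 = 429
b = 2mn = 2·23·10 = 460
c = m² + n² = 529 + 100 = 629
Verify: 429² + 460² = 184041 + 211600 = 395641 = 629² ✓

(429, 460, 629)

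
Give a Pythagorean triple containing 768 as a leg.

We need the other leg and hypotenuse such that 768² + x² = c².
Take x = 1976, c = 2120: 768² + 1976² = 589824 + 3904576 = 4494400 = 2120² ✓
Triple: (1976, 768, 2120)

(1976, 768, 2120)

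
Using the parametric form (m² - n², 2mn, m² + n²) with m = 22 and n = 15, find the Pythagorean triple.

a = m² - n² = 22² - 15² = 484 - 225 = 259
b = 2mn = 2·22·15 = 660
c = m² + n² = 484 + 225 = 709
Verify: 259² + 660² = 67081 + 435600 = 502681 = 709² ✓

(259, 660, 709)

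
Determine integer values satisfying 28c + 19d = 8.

Step 1: Check solvability.
gcd(28, 19) = 1
Since 1 divides 8, solutions exist.

Step 2: Apply extended Euclidean algorithm to find gcd.
We find integers such that 28*x0 + 19*y0 = 1

Step 3: Scale the particular solution.
Multiply by 8/1 = 8:
c = -16, d = 24

Step 4: Verify.
28*(-16) + 19*(24) = 8 = 8 ✓

c = -16, d = 24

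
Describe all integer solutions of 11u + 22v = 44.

Step 1: Compute gcd(11, 22) = 11.
Since 11 divides 44, solutions exist.

Step 2: Find a particular solution using extended Euclidean algorithm.
We get u₀ = 4, v₀ = 0.
Check: 11*4 + 22*0 = 44 = 44 ✓

Step 3: Write the general solution.
u = 4 + (22/11)t = 4 + 2t
v = 0 - (11/11)t = 0 - 1t
for any integer t.

u = 4 + 2t, v = 0 - 1t for integer t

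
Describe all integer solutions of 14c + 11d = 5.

Step 1: Compute gcd(14, 11) = 1.
Since 1 divides 5, solutions exist.

Step 2: Find a particular solution using extended Euclidean algorithm.
We get c₀ = 20, d₀ = -25.
Check: 14*20 + 11*-25 = 5 = 5 ✓

Step 3: Write the general solution.
c = 20 + (11/1)t = 20 + 11t
d = -25 - (14/1)t = -25 - 14t
for any integer t.

c = 20 + 11t, d = -25 - 14t for integer t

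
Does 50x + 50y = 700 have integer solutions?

Step 1: Compute gcd(50, 50).
gcd(50, 50) = 50

Step 2: Check divisibility.
Does 50 divide 700? 700 = 50 x 14, so yes.

By the theorem on linear Diophantine equations, 50x + 50y = 700 has integer solutions if and only if gcd(50, 50) divides 700. Since 50 | 700, solutions exist.

Yes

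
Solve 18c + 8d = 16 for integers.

Step 1: Check solvability.
gcd(18, 8) = 2
Since 2 divides 16, solutions exist.

Step 2: Apply extended Euclidean algorithm to find gcd.
We find integers such that 18*x0 + 8*y0 = 2

Step 3: Scale the particular solution.
Multiply by 16/2 = 8:
c = 8, d = -16

Step 4: Verify.
18*(8) + 8*(-16) = 16 = 16 ✓

c = 8, d = -16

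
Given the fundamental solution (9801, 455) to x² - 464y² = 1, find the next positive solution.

Solutions to x² - Dy² = 1 are generated by powers of (x₀ + y₀√D).
The next solution satisfies x₁ + y₁√464 = (x₀ + y₀√464)², giving:
x₁ = x₀² + 464y₀² = 9801² + 464·455² = 96059601 + 96059600 = 192119201
y₁ = 2x₀y₀ = 2·9801·455 = 8918910

Verify: 192119201² - 464·8918910² = 36909787392878401 - 36909787392878400 = 1 ✓

x = 192119201, y = 8918910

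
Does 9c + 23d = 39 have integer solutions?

Step 1: Compute gcd(9, 23).
gcd(9, 23) = 1

Step 2: Check divisibility.
Does 1 divide 39? 39 = 1 x 39, so yes.

By the theorem on linear Diophantine equations, 9c + 23d = 39 has integer solutions if and only if gcd(9, 23) divides 39. Since 1 | 39, solutions exist.

Yes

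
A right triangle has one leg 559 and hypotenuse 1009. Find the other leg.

b² = c² - a² = 1018081 - 312481 = 705600
b = 840

840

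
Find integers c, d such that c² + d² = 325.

We need to find integers c, d > 0 such that c² + d² = 325.
Trying c = 1: d² = 325 - 1² = 325 - 1 = 324
d = 18
Check: 1² + 18² = 1 + 324 = 325 ✓

325 = 1² + 18²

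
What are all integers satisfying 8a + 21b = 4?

Step 1: Compute gcd(8, 21) = 1.
Since 1 divides 4, solutions exist.

Step 2: Find a particular solution using extended Euclidean algorithm.
We get a₀ = 32, b₀ = -12.
Check: 8*32 + 21*-12 = 4 = 4 ✓

Step 3: Write the general solution.
a = 32 + (21/1)t = 32 + 21t
b = -12 - (8/1)t = -12 - 8t
for any integer t.

a = 32 + 21t, b = -12 - 8t for integer t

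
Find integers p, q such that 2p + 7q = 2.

Step 1: Check solvability.
gcd(2, 7) = 1
Since 1 divides 2, solutions exist.

Step 2: Apply extended Euclidean algorithm to find gcd.
We find integers such that 2*x0 + 7*y0 = 1

Step 3: Scale the particular solution.
Multiply by 2/1 = 2:
p = -6, q = 2

Step 4: Verify.
2*(-6) + 7*(2) = 2 = 2 ✓

p = -6, q = 2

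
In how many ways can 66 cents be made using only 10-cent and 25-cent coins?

We need non-negative integers (x, y) with 10x + 25y = 66.
For each x from 0 to 6, check if (66 - 10x) is a non-negative multiple of 25.
Solutions (x, y): none
Count: 0

0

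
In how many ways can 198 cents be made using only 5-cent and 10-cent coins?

We need non-negative integers (x, y) with 5x + 10y = 198.
For each x from 0 to 39, check if (198 - 5x) is a non-negative multiple of 10.
Solutions (x, y): none
Count: 0

0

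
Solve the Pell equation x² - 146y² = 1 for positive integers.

We seek the smallest positive integers (x, y) with x² - 146y² = 1, i.e., x² = 146y² + 1.
Try successive y values:
y = 1: x² = 146·1² + 1 = 147, not a perfect square
y = 2: x² = 146·2² + 1 = 585, not a perfect square
y = 3: x² = 146·3² + 1 = 1315, not a perfect square
... continuing the search (or via continued fractions) ...
y = 12: x² = 146·12² + 1 = 21025, x = 145 ✓

Verify: 145² - 146·12² = 21025 - 21024 = 1 ✓

x = 145, y = 12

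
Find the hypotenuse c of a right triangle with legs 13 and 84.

c² = a² + b² = 13² + 84² = 169 + 7056 = 7225
c = sqrt(7225) = 85

85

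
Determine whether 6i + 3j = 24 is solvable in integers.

Step 1: Compute gcd(6, 3).
gcd(6, 3) = 3

Step 2: Check divisibility.
Does 3 divide 24? 24 = 3 x 8, so yes.

By the theorem on linear Diophantine equations, 6i + 3j = 24 has integer solutions if and only if gcd(6, 3) divides 24. Since 3 | 24, solutions exist.

Yes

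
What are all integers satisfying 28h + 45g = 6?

Step 1: Compute gcd(28, 45) = 1.
Since 1 divides 6, solutions exist.

Step 2: Find a particular solution using extended Euclidean algorithm.
We get h₀ = -48, g₀ = 30.
Check: 28*-48 + 45*30 = 6 = 6 ✓

Step 3: Write the general solution.
h = -48 + (45/1)t = -48 + 45t
g = 30 - (28/1)t = 30 - 28t
for any integer t.

h = -48 + 45t, g = 30 - 28t for integer t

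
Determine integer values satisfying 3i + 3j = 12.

Step 1: Check solvability.
gcd(3, 3) = 3
Since 3 divides 12, solutions exist.

Step 2: Apply extended Euclidean algorithm to find gcd.
We find integers such that 3*x0 + 3*y0 = 3

Step 3: Scale the particular solution.
Multiply by 12/3 = 4:
i = 0, j = 4

Step 4: Verify.
3*(0) + 3*(4) = 12 = 12 ✓

i = 0, j = 4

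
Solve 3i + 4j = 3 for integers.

Step 1: Check solvability.
gcd(3, 4) = 1
Since 1 divides 3, solutions exist.

Step 2: Apply extended Euclidean algorithm to find gcd.
We find integers such that 3*x0 + 4*y0 = 1

Step 3: Scale the particular solution.
Multiply by 3/1 = 3:
i = -3, j = 3

Step 4: Verify.
3*(-3) + 4*(3) = 3 = 3 ✓

i = -3, j = 3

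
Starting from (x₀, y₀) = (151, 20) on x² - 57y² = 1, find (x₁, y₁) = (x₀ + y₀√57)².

Solutions to x² - Dy² = 1 are generated by powers of (x₀ + y₀√D).
The next solution satisfies x₁ + y₁√57 = (x₀ + y₀√57)², giving:
x₁ = x₀² + 57y₀² = 151² + 57·20² = 22801 + 22800 = 45601
y₁ = 2x₀y₀ = 2·151·20 = 6040

Verify: 45601² - 57·6040² = 2079451201 - 2079451200 = 1 ✓

x = 45601, y = 6040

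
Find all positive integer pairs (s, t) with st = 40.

The positive divisors of 40 are: 1, 2, 4, 5, 8, 10, 20, 40.
Each divisor d gives the pair (d, 40/d):
(1, 40), (2, 20), (4, 10), (5, 8), (8, 5), (10, 4), (20, 2), (40, 1)

(1, 40), (2, 20), (4, 10), (5, 8), (8, 5), (10, 4), (20, 2), (40, 1)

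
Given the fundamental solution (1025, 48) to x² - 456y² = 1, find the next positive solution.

Solutions to x² - Dy² = 1 are generated by powers of (x₀ + y₀√D).
The next solution satisfies x₁ + y₁√456 = (x₀ + y₀√456)², giving:
x₁ = x₀² + 456y₀² = 1025² + 456·48² = 1050625 + 1050624 = 2101249
y₁ = 2x₀y₀ = 2·1025·48 = 98400

Verify: 2101249² - 456·98400² = 4415247360001 - 4415247360000 = 1 ✓

x = 2101249, y = 98400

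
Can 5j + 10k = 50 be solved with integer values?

Step 1: Compute gcd(5, 10).
gcd(5, 10) = 5

Step 2: Check divisibility.
Does 5 divide 50? 50 = 5 x 10, so yes.

By the theorem on linear Diophantine equations, 5j + 10k = 50 has integer solutions if and only if gcd(5, 10) divides 50. Since 5 | 50, solutions exist.

Yes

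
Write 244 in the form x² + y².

We need to find integers x, y > 0 such that x² + y² = 244.
Trying x = 10: y² = 244 - 10² = 244 - 100 = 144
y = 12
Check: 10² + 12² = 100 + 144 = 244 ✓

244 = 10² + 12²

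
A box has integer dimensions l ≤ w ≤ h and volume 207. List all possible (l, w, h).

Iterate l from 1 to ⌊207^(1/3)⌋. For each l dividing 207, iterate w ≥ l with w dividing 207/l, and set h = 207/(l·w).
Triples found (4): (1×1×207), (1×3×69), (1×9×23), (3×3×23)

(1×1×207), (1×3×69), (1×9×23), (3×3×23)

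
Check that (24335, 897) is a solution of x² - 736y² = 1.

Compute x² = 24335² = 592192225
Compute 736y² = 736·897² = 736·804609 = 592192224
x² - 736y² = 592192225 - 592192224 = 1
Since this equals 1, (24335, 897) is a solution.

Yes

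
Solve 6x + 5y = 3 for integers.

Step 1: Check solvability.
gcd(6, 5) = 1
Since 1 divides 3, solutions exist.

Step 2: Apply extended Euclidean algorithm to find gcd.
We find integers such that 6*x0 + 5*y0 = 1

Step 3: Scale the particular solution.
Multiply by 3/1 = 3:
x = 3, y = -3

Step 4: Verify.
6*(3) + 5*(-3) = 3 = 3 ✓

x = 3, y = -3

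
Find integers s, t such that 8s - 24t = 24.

Step 1: Check solvability.
gcd(8, 24) = 8
Since 8 divides 24, solutions exist.

Step 2: Apply extended Euclidean algorithm to find gcd.
We find integers such that 8*x0 + 24*y0 = 8

Step 3: Scale the particular solution.
Multiply by 24/8 = 3:
s = 3, t = 0

Step 4: Verify.
8*(3) - 24*(0) = 24 = 24 ✓

s = 3, t = 0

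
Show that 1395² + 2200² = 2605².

Compute a² + b²:
1395² + 2200² = 1946025 + 4840000 = 6786025
Compute c²:
2605² = 6786025
Since 6786025 = 6786025, it is a Pythagorean triple.

Yes, it is a Pythagorean triple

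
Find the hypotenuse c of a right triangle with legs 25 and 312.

c² = a² + b² = 25² + 312² = 625 + 97344 = 97969
c = sqrt(97969) = 313

313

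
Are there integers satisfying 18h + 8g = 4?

Step 1: Compute gcd(18, 8).
gcd(18, 8) = 2

Step 2: Check divisibility.
Does 2 divide 4? 4 = 2 x 2, so yes.

By the theorem on linear Diophantine equations, 18h + 8g = 4 has integer solutions if and only if gcd(18, 8) divides 4. Since 2 | 4, solutions exist.

Yes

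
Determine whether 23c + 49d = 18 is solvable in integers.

Step 1: Compute gcd(23, 49).
gcd(23, 49) = 1

Step 2: Check divisibility.
Does 1 divide 18? 18 = 1 x 18, so yes.

By the theorem on linear Diophantine equations, 23c + 49d = 18 has integer solutions if and only if gcd(23, 49) divides 18. Since 1 | 18, solutions exist.

Yes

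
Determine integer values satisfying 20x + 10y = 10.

Step 1: Check solvability.
gcd(20, 10) = 10
Since 10 divides 10, solutions exist.

Step 2: Apply extended Euclidean algorithm to find gcd.
We find integers such that 20*x0 + 10*y0 = 10

Step 3: Scale the particular solution.
Multiply by 10/10 = 1:
x = 0, y = 1

Step 4: Verify.
20*(0) + 10*(1) = 10 = 10 ✓

x = 0, y = 1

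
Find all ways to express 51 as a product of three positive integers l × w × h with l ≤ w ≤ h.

Iterate l from 1 to ⌊51^(1/3)⌋. For each l dividing 51, iterate w ≥ l with w dividing 51/l, and set h = 51/(l·w).
Triples found (2): (1×1×51), (1×3×17)

(1×1×51), (1×3×17)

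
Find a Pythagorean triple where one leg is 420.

We need the other leg and hypotenuse such that 420² + x² = c².
Take x = 341, c = 541: 420² + 341² = 176400 + 116281 = 292681 = 541² ✓
Triple: (341, 420, 541)

(341, 420, 541)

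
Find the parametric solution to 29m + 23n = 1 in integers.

Step 1: Compute gcd(29, 23) = 1.
Since 1 divides 1, solutions exist.

Step 2: Find a particular solution using extended Euclidean algorithm.
We get m₀ = 4, n₀ = -5.
Check: 29*4 + 23*-5 = 1 = 1 ✓

Step 3: Write the general solution.
m = 4 + (23/1)t = 4 + 23t
n = -5 - (29/1)t = -5 - 29t
for any integer t.

m = 4 + 23t, n = -5 - 29t for integer t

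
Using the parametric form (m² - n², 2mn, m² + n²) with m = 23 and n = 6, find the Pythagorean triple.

a = m² - n² = 23² - 6² = 529 - 36 = 493
b = 2mn = 2·23·6 = 276
c = m² + n² = 529 + 36 = 565
Verify: 493² + 276² = 243049 + 76176 = 319225 = 565² ✓

(493, 276, 565)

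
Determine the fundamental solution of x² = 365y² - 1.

We need x² = 365y² - 1. Try successive y:
y = 1: x² = 365·1² - 1 = 364, not a perfect square
y = 2: x² = 365·2² - 1 = 1459, not a perfect square
y = 3: x² = 365·3² - 1 = 3284, not a perfect square
...
y = 181: x² = 365·181² - 1 = 11957764 = 3458² ✓
Check: 3458² - 365·181² = 11957764 - 11957765 = -1 ✓

x = 3458, y = 181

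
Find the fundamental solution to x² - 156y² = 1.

We seek the smallest positive integers (x, y) with x² - 156y² = 1, i.e., x² = 156y² + 1.
Try successive y values:
y = 1: x² = 156·1² + 1 = 157, not a perfect square
y = 2: x² = 156·2² + 1 = 625, x = 25 ✓

Verify: 25² - 156·2² = 625 - 624 = 1 ✓

x = 25, y = 2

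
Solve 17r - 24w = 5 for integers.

Step 1: Check solvability.
gcd(17, 24) = 1
Since 1 divides 5, solutions exist.

Step 2: Apply extended Euclidean algorithm to find gcd.
We find integers such that 17*x0 + 24*y0 = 1

Step 3: Scale the particular solution.
Multiply by 5/1 = 5:
r = -35, w = -25

Step 4: Verify.
17*(-35) - 24*(-25) = 5 = 5 ✓

r = -35, w = -25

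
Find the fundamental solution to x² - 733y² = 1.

We seek the smallest positive integers (x, y) with x² - 733y² = 1, i.e., x² = 733y² + 1.
Try successive y values:
y = 1: x² = 733·1² + 1 = 734, not a perfect square
y = 2: x² = 733·2² + 1 = 2933, not a perfect square
y = 3: x² = 733·3² + 1 = 6598, not a perfect square
... continuing the search (or via continued fractions) ...
y = 7213860: x² = 733·7213860² + 1 = 38145155881006801, x = 195307849 ✓

Verify: 195307849² - 733·7213860² = 38145155881006801 - 38145155881006800 = 1 ✓

x = 195307849, y = 7213860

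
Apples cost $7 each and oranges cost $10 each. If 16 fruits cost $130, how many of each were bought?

Let a = apples, o = oranges.
a + o = 16
7a + 10o = 130
Substitute o = 16 - a:
7a + 10(16 - a) = 130
(7 - 10)a = 130 - 160
-3a = -30
a = 10, o = 16 - 10 = 6

Apples: 10, Oranges: 6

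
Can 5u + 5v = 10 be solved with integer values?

Step 1: Compute gcd(5, 5).
gcd(5, 5) = 5

Step 2: Check divisibility.
Does 5 divide 10? 10 = 5 x 2, so yes.

By the theorem on linear Diophantine equations, 5u + 5v = 10 has integer solutions if and only if gcd(5, 5) divides 10. Since 5 | 10, solutions exist.

Yes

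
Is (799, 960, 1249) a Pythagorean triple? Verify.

Compute a² + b² = 799² + 960² = 638401 + 921600 = 1560001
Compute c² = 1249² = 1560001
Since 1560001 = 1560001, confirmed.

Yes, it is a Pythagorean triple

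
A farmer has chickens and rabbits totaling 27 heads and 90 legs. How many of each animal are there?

Let c = chickens, r = rabbits.
Heads: c + r = 27
Legs: 2c + 4r = 90
From the first equation, c = 27 - r. Substitute:
2(27 - r) + 4r = 90
54 + 2r = 90
r = (90 - 54)/2 = 18
c = 27 - 18 = 9

Chickens: 9, Rabbits: 18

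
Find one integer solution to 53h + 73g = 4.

Step 1: Check solvability.
gcd(53, 73) = 1
Since 1 divides 4, solutions exist.

Step 2: Apply extended Euclidean algorithm to find gcd.
We find integers such that 53*x0 + 73*y0 = 1

Step 3: Scale the particular solution.
Multiply by 4/1 = 4:
h = -44, g = 32

Step 4: Verify.
53*(-44) + 73*(32) = 4 = 4 ✓

h = -44, g = 32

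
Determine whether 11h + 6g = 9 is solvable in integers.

Step 1: Compute gcd(11, 6).
gcd(11, 6) = 1

Step 2: Check divisibility.
Does 1 divide 9? 9 = 1 x 9, so yes.

By the theorem on linear Diophantine equations, 11h + 6g = 9 has integer solutions if and only if gcd(11, 6) divides 9. Since 1 | 9, solutions exist.

Yes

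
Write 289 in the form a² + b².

We need to find integers a, b > 0 such that a² + b² = 289.
Trying a = 8: b² = 289 - 8² = 289 - 64 = 225
b = 15
Check: 8² + 15² = 64 + 225 = 289 ✓

289 = 8² + 15²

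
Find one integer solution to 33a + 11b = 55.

Step 1: Check solvability.
gcd(33, 11) = 11
Since 11 divides 55, solutions exist.

Step 2: Apply extended Euclidean algorithm to find gcd.
We find integers such that 33*x0 + 11*y0 = 11

Step 3: Scale the particular solution.
Multiply by 55/11 = 5:
a = 0, b = 5

Step 4: Verify.
33*(0) + 11*(5) = 55 = 55 ✓

a = 0, b = 5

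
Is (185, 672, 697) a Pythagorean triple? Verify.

Compute a² + b² = 185² + 672² = 34225 + 451584 = 485809
Compute c² = 697² = 485809
Since 485809 = 485809, confirmed.

Yes, it is a Pythagorean triple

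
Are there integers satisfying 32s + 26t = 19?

Step 1: Compute gcd(32, 26).
gcd(32, 26) = 2

Step 2: Check divisibility.
Does 2 divide 19? 19 = 2 x 9 + 1, so no.

By the theorem on linear Diophantine equations, 32s + 26t = 19 has integer solutions if and only if gcd(32, 26) divides 19. Since 2 does not divide 19, no solutions exist.

No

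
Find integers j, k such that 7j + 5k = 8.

Step 1: Check solvability.
gcd(7, 5) = 1
Since 1 divides 8, solutions exist.

Step 2: Apply extended Euclidean algorithm to find gcd.
We find integers such that 7*x0 + 5*y0 = 1

Step 3: Scale the particular solution.
Multiply by 8/1 = 8:
j = -16, k = 24

Step 4: Verify.
7*(-16) + 5*(24) = 8 = 8 ✓

j = -16, k = 24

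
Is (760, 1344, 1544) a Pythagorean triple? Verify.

Compute a² + b² = 760² + 1344² = 577600 + 1806336 = 2383936
Compute c² = 1544² = 2383936
Since 2383936 = 2383936, confirmed.

Yes, it is a Pythagorean triple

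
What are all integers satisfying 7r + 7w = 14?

Step 1: Compute gcd(7, 7) = 7.
Since 7 divides 14, solutions exist.

Step 2: Find a particular solution using extended Euclidean algorithm.
We get r₀ = 0, w₀ = 2.
Check: 7*0 + 7*2 = 14 = 14 ✓

Step 3: Write the general solution.
r = 0 + (7/7)t = 0 + 1t
w = 2 - (7/7)t = 2 - 1t
for any integer t.

r = 0 + 1t, w = 2 - 1t for integer t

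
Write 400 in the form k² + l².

We need to find integers k, l > 0 such that k² + l² = 400.
Trying k = 12: l² = 400 - 12² = 400 - 144 = 256
l = 16
Check: 12² + 16² = 144 + 256 = 400 ✓

400 = 12² + 16²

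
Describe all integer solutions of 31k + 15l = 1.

Step 1: Compute gcd(31, 15) = 1.
Since 1 divides 1, solutions exist.

Step 2: Find a particular solution using extended Euclidean algorithm.
We get k₀ = 1, l₀ = -2.
Check: 31*1 + 15*-2 = 1 = 1 ✓

Step 3: Write the general solution.
k = 1 + (15/1)t = 1 + 15t
l = -2 - (31/1)t = -2 - 31t
for any integer t.

k = 1 + 15t, l = -2 - 31t for integer t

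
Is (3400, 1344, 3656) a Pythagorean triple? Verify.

Compute a² + b² = 3400² + 1344² = 11560000 + 1806336 = 13366336
Compute c² = 3656² = 13366336
Since 13366336 = 13366336, confirmed.

Yes, it is a Pythagorean triple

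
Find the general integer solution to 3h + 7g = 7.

Step 1: Compute gcd(3, 7) = 1.
Since 1 divides 7, solutions exist.

Step 2: Find a particular solution using extended Euclidean algorithm.
We get h₀ = -14, g₀ = 7.
Check: 3*-14 + 7*7 = 7 = 7 ✓

Step 3: Write the general solution.
h = -14 + (7/1)t = -14 + 7t
g = 7 - (3/1)t = 7 - 3t
for any integer t.

h = -14 + 7t, g = 7 - 3t for integer t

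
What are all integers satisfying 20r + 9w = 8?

Step 1: Compute gcd(20, 9) = 1.
Since 1 divides 8, solutions exist.

Step 2: Find a particular solution using extended Euclidean algorithm.
We get r₀ = -32, w₀ = 72.
Check: 20*-32 + 9*72 = 8 = 8 ✓

Step 3: Write the general solution.
r = -32 + (9/1)t = -32 + 9t
w = 72 - (20/1)t = 72 - 20t
for any integer t.

r = -32 + 9t, w = 72 - 20t for integer t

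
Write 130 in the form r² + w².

We need to find integers r, w > 0 such that r² + w² = 130.
Trying r = 3: w² = 130 - 3² = 130 - 9 = 121
w = 11
Check: 3² + 11² = 9 + 121 = 130 ✓

130 = 3² + 11²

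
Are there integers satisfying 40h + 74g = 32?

Step 1: Compute gcd(40, 74).
gcd(40, 74) = 2

Step 2: Check divisibility.
Does 2 divide 32? 32 = 2 x 16, so yes.

By the theorem on linear Diophantine equations, 40h + 74g = 32 has integer solutions if and only if gcd(40, 74) divides 32. Since 2 | 32, solutions exist.

Yes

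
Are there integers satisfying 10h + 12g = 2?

Step 1: Compute gcd(10, 12).
gcd(10, 12) = 2

Step 2: Check divisibility.
Does 2 divide 2? 2 = 2 x 1, so yes.

By the theorem on linear Diophantine equations, 10h + 12g = 2 has integer solutions if and only if gcd(10, 12) divides 2. Since 2 | 2, solutions exist.

Yes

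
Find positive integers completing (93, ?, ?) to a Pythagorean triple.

We need the other leg and hypotenuse such that 93² + x² = c².
Take x = 476, c = 485: 93² + 476² = 8649 + 226576 = 235225 = 485² ✓
Triple: (93, 476, 485)

(93, 476, 485)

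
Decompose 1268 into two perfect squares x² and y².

We need to find integers x, y > 0 such that x² + y² = 1268.
Trying x = 22: y² = 1268 - 22² = 1268 - 484 = 784
y = 28
Check: 22² + 28² = 484 + 784 = 1268 ✓

1268 = 22² + 28²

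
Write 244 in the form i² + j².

We need to find integers i, j > 0 such that i² + j² = 244.
Trying i = 10: j² = 244 - 10² = 244 - 100 = 144
j = 12
Check: 10² + 12² = 100 + 144 = 244 ✓

244 = 10² + 12²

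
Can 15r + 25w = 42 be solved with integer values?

Step 1: Compute gcd(15, 25).
gcd(15, 25) = 5

Step 2: Check divisibility.
Does 5 divide 42? 42 = 5 x 8 + 2, so no.

By the theorem on linear Diophantine equations, 15r + 25w = 42 has integer solutions if and only if gcd(15, 25) divides 42. Since 5 does not divide 42, no solutions exist.

No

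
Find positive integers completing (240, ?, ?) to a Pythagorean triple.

We need the other leg and hypotenuse such that 240² + x² = c².
Take x = 161, c = 289: 240² + 161² = 57600 + 25921 = 83521 = 289² ✓
Triple: (161, 240, 289)

(161, 240, 289)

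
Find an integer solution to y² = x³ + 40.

Try small integer x values and check whether x³ + 40 is a perfect square.
x = 6: x³ + 40 = 6³ + 40 = 216 + 40 = 256
Is 256 a perfect square? 16² = 256 ✓
So (x, y) = (6, 16) is a solution.

x = 6, y = 16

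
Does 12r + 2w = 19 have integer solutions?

Step 1: Compute gcd(12, 2).
gcd(12, 2) = 2

Step 2: Check divisibility.
Does 2 divide 19? 19 = 2 x 9 + 1, so no.

By the theorem on linear Diophantine equations, 12r + 2w = 19 has integer solutions if and only if gcd(12, 2) divides 19. Since 2 does not divide 19, no solutions exist.

No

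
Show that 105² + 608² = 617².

Compute a² + b²:
105² + 608² = 11025 + 369664 = 380689
Compute c²:
617² = 380689
Since 380689 = 380689, it is a Pythagorean triple.

Yes, it is a Pythagorean triple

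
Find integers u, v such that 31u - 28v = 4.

Step 1: Check solvability.
gcd(31, 28) = 1
Since 1 divides 4, solutions exist.

Step 2: Apply extended Euclidean algorithm to find gcd.
We find integers such that 31*x0 + 28*y0 = 1

Step 3: Scale the particular solution.
Multiply by 4/1 = 4:
u = -36, v = -40

Step 4: Verify.
31*(-36) - 28*(-40) = 4 = 4 ✓

u = -36, v = -40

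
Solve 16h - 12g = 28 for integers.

Step 1: Check solvability.
gcd(16, 12) = 4
Since 4 divides 28, solutions exist.

Step 2: Apply extended Euclidean algorithm to find gcd.
We find integers such that 16*x0 + 12*y0 = 4

Step 3: Scale the particular solution.
Multiply by 28/4 = 7:
h = 7, g = 7

Step 4: Verify.
16*(7) - 12*(7) = 28 = 28 ✓

h = 7, g = 7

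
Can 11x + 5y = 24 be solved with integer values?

Step 1: Compute gcd(11, 5).
gcd(11, 5) = 1

Step 2: Check divisibility.
Does 1 divide 24? 24 = 1 x 24, so yes.

By the theorem on linear Diophantine equations, 11x + 5y = 24 has integer solutions if and only if gcd(11, 5) divides 24. Since 1 | 24, solutions exist.

Yes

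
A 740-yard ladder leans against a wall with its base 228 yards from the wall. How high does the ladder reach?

The ladder, wall, and ground form a right triangle with hypotenuse 740 and one leg 228.
By the Pythagorean theorem: h² = 740² - 228² = 547600 - 51984 = 495616
h = √495616 = 704 yards

704 yards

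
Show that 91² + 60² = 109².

Compute a² + b² = 91² + 60² = 8281 + 3600 = 11881
Compute c² = 109² = 11881
Since 11881 = 11881, confirmed.

Yes, it is a Pythagorean triple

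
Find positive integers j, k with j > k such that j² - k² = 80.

Factor: j² - k² = (j+k)(j-k) = 80.
We need two factors of 80 with the same parity.
Use j+k = 40 and j-k = 2 (product 40·2 = 80).
Adding: 2j = 42, so j = 21.
Subtracting: 2k = 38, so k = 19.
Check: 21² - 19² = 441 - 361 = 80 ✓

j = 21, k = 19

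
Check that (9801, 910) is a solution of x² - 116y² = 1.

Compute x² = 9801² = 96059601
Compute 116y² = 116·910² = 116·828100 = 96059600
x² - 116y² = 96059601 - 96059600 = 1
Since this equals 1, (9801, 910) is a solution.

Yes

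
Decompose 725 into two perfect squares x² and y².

We need to find integers x, y > 0 such that x² + y² = 725.
Trying x = 7: y² = 725 - 7² = 725 - 49 = 676
y = 26
Check: 7² + 26² = 49 + 676 = 725 ✓

725 = 7² + 26²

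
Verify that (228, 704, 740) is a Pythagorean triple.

Compute a² + b² = 228² + 704² = 51984 + 495616 = 547600
Compute c² = 740² = 547600
Since 547600 = 547600, confirmed.

Yes, it is a Pythagorean triple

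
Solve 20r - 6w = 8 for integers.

Step 1: Check solvability.
gcd(20, 6) = 2
Since 2 divides 8, solutions exist.

Step 2: Apply extended Euclidean algorithm to find gcd.
We find integers such that 20*x0 + 6*y0 = 2

Step 3: Scale the particular solution.
Multiply by 8/2 = 4:
r = 4, w = 12

Step 4: Verify.
20*(4) - 6*(12) = 8 = 8 ✓

r = 4, w = 12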